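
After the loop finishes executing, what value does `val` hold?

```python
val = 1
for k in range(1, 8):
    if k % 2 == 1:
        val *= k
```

Let's trace through this code step by step.

Initialize: val = 1
Entering loop: for k in range(1, 8):
After iteration 1: k = 1, val = 1
After iteration 2: k = 2, val = 1
After iteration 3: k = 3, val = 3
After iteration 4: k = 4, val = 3
After iteration 5: k = 5, val = 15
After iteration 6: k = 6, val = 15
After iteration 7: k = 7, val = 105
Loop ends.

Final answer: 105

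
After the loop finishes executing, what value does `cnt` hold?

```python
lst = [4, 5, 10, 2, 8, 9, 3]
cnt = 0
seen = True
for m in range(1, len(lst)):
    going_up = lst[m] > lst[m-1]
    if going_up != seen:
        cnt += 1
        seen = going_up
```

Let's trace through this code step by step.

Initialize: lst = [4, 5, 10, 2, 8, 9, 3]
Initialize: cnt = 0
Initialize: seen = True
Entering loop: for m in range(1, len(lst)):
After iteration 1: m = 1, cnt = 0, seen = True, going_up = True
After iteration 2: m = 2, cnt = 0, seen = True, going_up = True
After iteration 3: m = 3, cnt = 1, seen = False, going_up = False
After iteration 4: m = 4, cnt = 2, seen = True, going_up = True
After iteration 5: m = 5, cnt = 2, seen = True, going_up = True
After iteration 6: m = 6, cnt = 3, seen = False, going_up = False
Loop ends.

Final answer: 3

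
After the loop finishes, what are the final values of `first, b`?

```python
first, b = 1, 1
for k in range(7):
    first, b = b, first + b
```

Let's trace through this code step by step.

Initialize: first = 1
Initialize: b = 1
Entering loop: for k in range(7):
After iteration 1: k = 0, first = 1, b = 2
After iteration 2: k = 1, first = 2, b = 3
After iteration 3: k = 2, first = 3, b = 5
After iteration 4: k = 3, first = 5, b = 8
After iteration 5: k = 4, first = 8, b = 13
After iteration 6: k = 5, first = 13, b = 21
After iteration 7: k = 6, first = 21, b = 34
Loop ends.

Final answer: 21, 34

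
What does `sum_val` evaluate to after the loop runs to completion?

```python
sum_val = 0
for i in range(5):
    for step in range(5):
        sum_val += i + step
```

Let's trace through this code step by step.

Initialize: sum_val = 0
Entering loop: for i in range(5):
After iteration 1: i = 0, sum_val = 10
After iteration 2: i = 1, sum_val = 25
After iteration 3: i = 2, sum_val = 45
After iteration 4: i = 3, sum_val = 70
After iteration 5: i = 4, sum_val = 100
Loop ends.

Final answer: 100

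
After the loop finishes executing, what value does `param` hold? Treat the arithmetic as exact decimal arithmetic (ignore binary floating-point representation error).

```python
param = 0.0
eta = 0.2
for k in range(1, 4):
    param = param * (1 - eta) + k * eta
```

Let's trace through this code step by step.

Initialize: param = 0.0
Initialize: eta = 0.2
Entering loop: for k in range(1, 4):
After iteration 1: k = 1, param = 0.2
After iteration 2: k = 2, param = 0.56
After iteration 3: k = 3, param = 1.048
Loop ends.

Final answer: 1.048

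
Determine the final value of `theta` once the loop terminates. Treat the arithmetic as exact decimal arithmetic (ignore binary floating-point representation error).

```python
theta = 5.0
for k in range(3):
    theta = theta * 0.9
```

Let's trace through this code step by step.

Initialize: theta = 5.0
Entering loop: for k in range(3):
After iteration 1: k = 0, theta = 4.5
After iteration 2: k = 1, theta = 4.05
After iteration 3: k = 2, theta = 3.645
Loop ends.

Final answer: 3.645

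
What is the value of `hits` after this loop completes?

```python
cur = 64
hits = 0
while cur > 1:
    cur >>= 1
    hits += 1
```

Let's trace through this code step by step.

Initialize: cur = 64
Initialize: hits = 0
Entering loop: while cur > 1:
After iteration 1: cur = 32, hits = 1
After iteration 2: cur = 16, hits = 2
After iteration 3: cur = 8, hits = 3
After iteration 4: cur = 4, hits = 4
After iteration 5: cur = 2, hits = 5
After iteration 6: cur = 1, hits = 6
Loop ends.

Final answer: 6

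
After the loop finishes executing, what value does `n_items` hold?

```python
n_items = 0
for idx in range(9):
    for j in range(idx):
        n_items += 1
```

Let's trace through this code step by step.

Initialize: n_items = 0
Entering loop: for idx in range(9):
After iteration 1: idx = 0, n_items = 0
After iteration 2: idx = 1, n_items = 1, j = 0
After iteration 3: idx = 2, n_items = 3, j = 1
After iteration 4: idx = 3, n_items = 6, j = 2
After iteration 5: idx = 4, n_items = 10, j = 3
After iteration 6: idx = 5, n_items = 15, j = 4
After iteration 7: idx = 6, n_items = 21, j = 5
After iteration 8: idx = 7, n_items = 28, j = 6
After iteration 9: idx = 8, n_items = 36, j = 7
Loop ends.

Final answer: 36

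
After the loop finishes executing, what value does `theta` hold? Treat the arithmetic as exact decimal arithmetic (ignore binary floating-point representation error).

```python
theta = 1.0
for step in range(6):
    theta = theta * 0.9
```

Let's trace through this code step by step.

Initialize: theta = 1.0
Entering loop: for step in range(6):
After iteration 1: step = 0, theta = 0.9
After iteration 2: step = 1, theta = 0.81
After iteration 3: step = 2, theta = 0.729
After iteration 4: step = 3, theta = 0.6561
After iteration 5: step = 4, theta = 0.59049
After iteration 6: step = 5, theta = 0.531441
Loop ends.

Final answer: 0.531441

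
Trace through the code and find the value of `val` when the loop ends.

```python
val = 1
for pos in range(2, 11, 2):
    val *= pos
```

Let's trace through this code step by step.

Initialize: val = 1
Entering loop: for pos in range(2, 11, 2):
After iteration 1: pos = 2, val = 2
After iteration 2: pos = 4, val = 8
After iteration 3: pos = 6, val = 48
After iteration 4: pos = 8, val = 384
After iteration 5: pos = 10, val = 3840
Loop ends.

Final answer: 3840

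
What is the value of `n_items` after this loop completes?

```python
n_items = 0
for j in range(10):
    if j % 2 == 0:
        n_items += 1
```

Let's trace through this code step by step.

Initialize: n_items = 0
Entering loop: for j in range(10):
After iteration 1: j = 0, n_items = 1
After iteration 2: j = 1, n_items = 1
After iteration 3: j = 2, n_items = 2
After iteration 4: j = 3, n_items = 2
After iteration 5: j = 4, n_items = 3
After iteration 6: j = 5, n_items = 3
After iteration 7: j = 6, n_items = 4
After iteration 8: j = 7, n_items = 4
After iteration 9: j = 8, n_items = 5
After iteration 10: j = 9, n_items = 5
Loop ends.

Final answer: 5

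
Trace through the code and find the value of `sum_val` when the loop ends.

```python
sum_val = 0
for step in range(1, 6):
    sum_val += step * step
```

Let's trace through this code step by step.

Initialize: sum_val = 0
Entering loop: for step in range(1, 6):
After iteration 1: step = 1, sum_val = 1
After iteration 2: step = 2, sum_val = 5
After iteration 3: step = 3, sum_val = 14
After iteration 4: step = 4, sum_val = 30
After iteration 5: step = 5, sum_val = 55
Loop ends.

Final answer: 55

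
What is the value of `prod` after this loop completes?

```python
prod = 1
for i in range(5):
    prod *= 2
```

Let's trace through this code step by step.

Initialize: prod = 1
Entering loop: for i in range(5):
After iteration 1: i = 0, prod = 2
After iteration 2: i = 1, prod = 4
After iteration 3: i = 2, prod = 8
After iteration 4: i = 3, prod = 16
After iteration 5: i = 4, prod = 32
Loop ends.

Final answer: 32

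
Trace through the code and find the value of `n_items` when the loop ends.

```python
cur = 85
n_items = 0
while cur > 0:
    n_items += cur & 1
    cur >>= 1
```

Let's trace through this code step by step.

Initialize: cur = 85
Initialize: n_items = 0
Entering loop: while cur > 0:
After iteration 1: cur = 42, n_items = 1
After iteration 2: cur = 21, n_items = 1
After iteration 3: cur = 10, n_items = 2
After iteration 4: cur = 5, n_items = 2
After iteration 5: cur = 2, n_items = 3
After iteration 6: cur = 1, n_items = 3
After iteration 7: cur = 0, n_items = 4
Loop ends.

Final answer: 4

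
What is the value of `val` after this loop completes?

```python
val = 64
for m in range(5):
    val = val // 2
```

Let's trace through this code step by step.

Initialize: val = 64
Entering loop: for m in range(5):
After iteration 1: m = 0, val = 32
After iteration 2: m = 1, val = 16
After iteration 3: m = 2, val = 8
After iteration 4: m = 3, val = 4
After iteration 5: m = 4, val = 2
Loop ends.

Final answer: 2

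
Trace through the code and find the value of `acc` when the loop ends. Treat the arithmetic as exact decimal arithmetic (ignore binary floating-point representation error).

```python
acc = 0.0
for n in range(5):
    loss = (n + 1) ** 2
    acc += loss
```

Let's trace through this code step by step.

Initialize: acc = 0.0
Entering loop: for n in range(5):
After iteration 1: n = 0, acc = 1.0, loss = 1
After iteration 2: n = 1, acc = 5.0, loss = 4
After iteration 3: n = 2, acc = 14.0, loss = 9
After iteration 4: n = 3, acc = 30.0, loss = 16
After iteration 5: n = 4, acc = 55.0, loss = 25
Loop ends.

Final answer: 55.0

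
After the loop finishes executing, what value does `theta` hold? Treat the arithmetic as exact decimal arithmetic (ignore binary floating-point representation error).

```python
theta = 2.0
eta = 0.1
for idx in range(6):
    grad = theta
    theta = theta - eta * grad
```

Let's trace through this code step by step.

Initialize: theta = 2.0
Initialize: eta = 0.1
Entering loop: for idx in range(6):
After iteration 1: idx = 0, theta = 1.8, grad = 2.0
After iteration 2: idx = 1, theta = 1.62, grad = 1.8
After iteration 3: idx = 2, theta = 1.458, grad = 1.62
After iteration 4: idx = 3, theta = 1.3122, grad = 1.458
After iteration 5: idx = 4, theta = 1.18098, grad = 1.3122
After iteration 6: idx = 5, theta = 1.062882, grad = 1.18098
Loop ends.

Final answer: 1.062882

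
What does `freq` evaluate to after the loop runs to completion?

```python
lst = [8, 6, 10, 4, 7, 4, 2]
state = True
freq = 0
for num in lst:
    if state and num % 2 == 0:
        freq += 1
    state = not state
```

Let's trace through this code step by step.

Initialize: lst = [8, 6, 10, 4, 7, 4, 2]
Initialize: state = True
Initialize: freq = 0
Entering loop: for num in lst:
After iteration 1: num = 8, state = False, freq = 1
After iteration 2: num = 6, state = True, freq = 1
After iteration 3: num = 10, state = False, freq = 2
After iteration 4: num = 4, state = True, freq = 2
After iteration 5: num = 7, state = False, freq = 2
After iteration 6: num = 4, state = True, freq = 2
After iteration 7: num = 2, state = False, freq = 3
Loop ends.

Final answer: 3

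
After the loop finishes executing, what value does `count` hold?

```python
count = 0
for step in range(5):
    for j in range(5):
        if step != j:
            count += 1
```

Let's trace through this code step by step.

Initialize: count = 0
Entering loop: for step in range(5):
After iteration 1: step = 0, count = 4
After iteration 2: step = 1, count = 8
After iteration 3: step = 2, count = 12
After iteration 4: step = 3, count = 16
After iteration 5: step = 4, count = 20
Loop ends.

Final answer: 20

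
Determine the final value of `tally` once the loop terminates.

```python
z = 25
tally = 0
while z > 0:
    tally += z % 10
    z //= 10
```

Let's trace through this code step by step.

Initialize: z = 25
Initialize: tally = 0
Entering loop: while z > 0:
After iteration 1: z = 2, tally = 5
After iteration 2: z = 0, tally = 7
Loop ends.

Final answer: 7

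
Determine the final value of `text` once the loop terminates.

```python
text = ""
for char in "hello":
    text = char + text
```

Let's trace through this code step by step.

Initialize: text = ''
Entering loop: for char in "hello":
After iteration 1: char = 'h', text = 'h'
After iteration 2: char = 'e', text = 'eh'
After iteration 3: char = 'l', text = 'leh'
After iteration 4: char = 'l', text = 'lleh'
After iteration 5: char = 'o', text = 'olleh'
Loop ends.

Final answer: 'olleh'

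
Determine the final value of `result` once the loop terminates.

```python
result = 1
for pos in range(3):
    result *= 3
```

Let's trace through this code step by step.

Initialize: result = 1
Entering loop: for pos in range(3):
After iteration 1: pos = 0, result = 3
After iteration 2: pos = 1, result = 9
After iteration 3: pos = 2, result = 27
Loop ends.

Final answer: 27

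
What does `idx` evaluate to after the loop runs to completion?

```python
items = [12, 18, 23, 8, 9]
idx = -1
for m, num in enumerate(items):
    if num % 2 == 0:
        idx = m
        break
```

Let's trace through this code step by step.

Initialize: items = [12, 18, 23, 8, 9]
Initialize: idx = -1
Entering loop: for m, num in enumerate(items):
After iteration 1: m = 0, num = 12, idx = 0
Loop ends.

Final answer: 0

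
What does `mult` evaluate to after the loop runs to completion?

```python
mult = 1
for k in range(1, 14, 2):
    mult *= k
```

Let's trace through this code step by step.

Initialize: mult = 1
Entering loop: for k in range(1, 14, 2):
After iteration 1: k = 1, mult = 1
After iteration 2: k = 3, mult = 3
After iteration 3: k = 5, mult = 15
After iteration 4: k = 7, mult = 105
After iteration 5: k = 9, mult = 945
After iteration 6: k = 11, mult = 10395
After iteration 7: k = 13, mult = 135135
Loop ends.

Final answer: 135135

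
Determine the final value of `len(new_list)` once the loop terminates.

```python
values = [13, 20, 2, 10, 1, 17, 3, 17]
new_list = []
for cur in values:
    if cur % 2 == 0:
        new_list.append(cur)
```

Let's trace through this code step by step.

Initialize: values = [13, 20, 2, 10, 1, 17, 3, 17]
Initialize: new_list = []
Entering loop: for cur in values:
After iteration 1: cur = 13, new_list = []
After iteration 2: cur = 20, new_list = [20]
After iteration 3: cur = 2, new_list = [20, 2]
After iteration 4: cur = 10, new_list = [20, 2, 10]
After iteration 5: cur = 1, new_list = [20, 2, 10]
After iteration 6: cur = 17, new_list = [20, 2, 10]
After iteration 7: cur = 3, new_list = [20, 2, 10]
After iteration 8: cur = 17, new_list = [20, 2, 10]
Loop ends.
len(new_list) = 3

Final answer: 3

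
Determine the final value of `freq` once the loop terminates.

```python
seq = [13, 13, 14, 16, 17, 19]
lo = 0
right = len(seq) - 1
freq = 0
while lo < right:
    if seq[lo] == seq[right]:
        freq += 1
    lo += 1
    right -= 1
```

Let's trace through this code step by step.

Initialize: seq = [13, 13, 14, 16, 17, 19]
Initialize: lo = 0
Initialize: right = 5
Initialize: freq = 0
Entering loop: while lo < right:
After iteration 1: lo = 1, right = 4, freq = 0
After iteration 2: lo = 2, right = 3, freq = 0
After iteration 3: lo = 3, right = 2, freq = 0
Loop ends.

Final answer: 0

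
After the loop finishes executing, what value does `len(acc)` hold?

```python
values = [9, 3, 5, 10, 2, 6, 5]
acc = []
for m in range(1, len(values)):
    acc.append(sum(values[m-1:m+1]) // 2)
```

Let's trace through this code step by step.

Initialize: values = [9, 3, 5, 10, 2, 6, 5]
Initialize: acc = []
Entering loop: for m in range(1, len(values)):
After iteration 1: m = 1, acc = [6]
After iteration 2: m = 2, acc = [6, 4]
After iteration 3: m = 3, acc = [6, 4, 7]
After iteration 4: m = 4, acc = [6, 4, 7, 6]
After iteration 5: m = 5, acc = [6, 4, 7, 6, 4]
After iteration 6: m = 6, acc = [6, 4, 7, 6, 4, 5]
Loop ends.
len(acc) = 6

Final answer: 6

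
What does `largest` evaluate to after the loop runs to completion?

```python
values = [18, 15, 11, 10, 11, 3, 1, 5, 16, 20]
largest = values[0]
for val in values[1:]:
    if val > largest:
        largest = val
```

Let's trace through this code step by step.

Initialize: values = [18, 15, 11, 10, 11, 3, 1, 5, 16, 20]
Initialize: largest = 18
Entering loop: for val in values[1:]:
After iteration 1: val = 15, largest = 18
After iteration 2: val = 11, largest = 18
After iteration 3: val = 10, largest = 18
After iteration 4: val = 11, largest = 18
After iteration 5: val = 3, largest = 18
After iteration 6: val = 1, largest = 18
After iteration 7: val = 5, largest = 18
After iteration 8: val = 16, largest = 18
After iteration 9: val = 20, largest = 20
Loop ends.

Final answer: 20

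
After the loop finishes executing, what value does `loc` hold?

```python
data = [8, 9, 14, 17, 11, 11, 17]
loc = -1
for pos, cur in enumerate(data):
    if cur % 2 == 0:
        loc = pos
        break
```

Let's trace through this code step by step.

Initialize: data = [8, 9, 14, 17, 11, 11, 17]
Initialize: loc = -1
Entering loop: for pos, cur in enumerate(data):
After iteration 1: pos = 0, cur = 8, loc = 0
Loop ends.

Final answer: 0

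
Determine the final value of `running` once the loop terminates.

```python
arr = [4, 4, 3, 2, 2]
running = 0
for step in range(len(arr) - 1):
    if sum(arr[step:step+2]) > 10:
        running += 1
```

Let's trace through this code step by step.

Initialize: arr = [4, 4, 3, 2, 2]
Initialize: running = 0
Entering loop: for step in range(len(arr) - 1):
After iteration 1: step = 0, running = 0
After iteration 2: step = 1, running = 0
After iteration 3: step = 2, running = 0
After iteration 4: step = 3, running = 0
Loop ends.

Final answer: 0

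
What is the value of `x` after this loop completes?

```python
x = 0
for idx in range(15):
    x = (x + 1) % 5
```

Let's trace through this code step by step.

Initialize: x = 0
Entering loop: for idx in range(15):
After iteration 1: idx = 0, x = 1
After iteration 2: idx = 1, x = 2
After iteration 3: idx = 2, x = 3
After iteration 4: idx = 3, x = 4
After iteration 5: idx = 4, x = 0
After iteration 6: idx = 5, x = 1
After iteration 7: idx = 6, x = 2
After iteration 8: idx = 7, x = 3
After iteration 9: idx = 8, x = 4
After iteration 10: idx = 9, x = 0
After iteration 11: idx = 10, x = 1
After iteration 12: idx = 11, x = 2
After iteration 13: idx = 12, x = 3
After iteration 14: idx = 13, x = 4
After iteration 15: idx = 14, x = 0
Loop ends.

Final answer: 0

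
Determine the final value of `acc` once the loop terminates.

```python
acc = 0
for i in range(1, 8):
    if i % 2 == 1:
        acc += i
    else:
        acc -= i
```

Let's trace through this code step by step.

Initialize: acc = 0
Entering loop: for i in range(1, 8):
After iteration 1: i = 1, acc = 1
After iteration 2: i = 2, acc = -1
After iteration 3: i = 3, acc = 2
After iteration 4: i = 4, acc = -2
After iteration 5: i = 5, acc = 3
After iteration 6: i = 6, acc = -3
After iteration 7: i = 7, acc = 4
Loop ends.

Final answer: 4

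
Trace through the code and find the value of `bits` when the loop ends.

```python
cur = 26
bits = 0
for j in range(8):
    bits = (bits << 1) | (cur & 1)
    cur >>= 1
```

Let's trace through this code step by step.

Initialize: cur = 26
Initialize: bits = 0
Entering loop: for j in range(8):
After iteration 1: j = 0, cur = 13, bits = 0
After iteration 2: j = 1, cur = 6, bits = 1
After iteration 3: j = 2, cur = 3, bits = 2
After iteration 4: j = 3, cur = 1, bits = 5
After iteration 5: j = 4, cur = 0, bits = 11
After iteration 6: j = 5, cur = 0, bits = 22
After iteration 7: j = 6, cur = 0, bits = 44
After iteration 8: j = 7, cur = 0, bits = 88
Loop ends.

Final answer: 88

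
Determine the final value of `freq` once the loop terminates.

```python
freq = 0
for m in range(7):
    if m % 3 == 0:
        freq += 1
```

Let's trace through this code step by step.

Initialize: freq = 0
Entering loop: for m in range(7):
After iteration 1: m = 0, freq = 1
After iteration 2: m = 1, freq = 1
After iteration 3: m = 2, freq = 1
After iteration 4: m = 3, freq = 2
After iteration 5: m = 4, freq = 2
After iteration 6: m = 5, freq = 2
After iteration 7: m = 6, freq = 3
Loop ends.

Final answer: 3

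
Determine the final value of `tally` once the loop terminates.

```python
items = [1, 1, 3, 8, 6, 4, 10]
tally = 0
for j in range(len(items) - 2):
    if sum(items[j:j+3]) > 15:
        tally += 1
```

Let's trace through this code step by step.

Initialize: items = [1, 1, 3, 8, 6, 4, 10]
Initialize: tally = 0
Entering loop: for j in range(len(items) - 2):
After iteration 1: j = 0, tally = 0
After iteration 2: j = 1, tally = 0
After iteration 3: j = 2, tally = 1
After iteration 4: j = 3, tally = 2
After iteration 5: j = 4, tally = 3
Loop ends.

Final answer: 3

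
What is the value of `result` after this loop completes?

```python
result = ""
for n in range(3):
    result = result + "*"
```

Let's trace through this code step by step.

Initialize: result = ''
Entering loop: for n in range(3):
After iteration 1: n = 0, result = '*'
After iteration 2: n = 1, result = '**'
After iteration 3: n = 2, result = '***'
Loop ends.

Final answer: '***'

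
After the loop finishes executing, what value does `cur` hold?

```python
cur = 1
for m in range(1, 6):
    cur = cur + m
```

Let's trace through this code step by step.

Initialize: cur = 1
Entering loop: for m in range(1, 6):
After iteration 1: m = 1, cur = 2
After iteration 2: m = 2, cur = 4
After iteration 3: m = 3, cur = 7
After iteration 4: m = 4, cur = 11
After iteration 5: m = 5, cur = 16
Loop ends.

Final answer: 16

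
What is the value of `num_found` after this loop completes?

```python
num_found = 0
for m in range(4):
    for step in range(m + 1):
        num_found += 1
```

Let's trace through this code step by step.

Initialize: num_found = 0
Entering loop: for m in range(4):
After iteration 1: m = 0, num_found = 1, step = 0
After iteration 2: m = 1, num_found = 3, step = 1
After iteration 3: m = 2, num_found = 6, step = 2
After iteration 4: m = 3, num_found = 10, step = 3
Loop ends.

Final answer: 10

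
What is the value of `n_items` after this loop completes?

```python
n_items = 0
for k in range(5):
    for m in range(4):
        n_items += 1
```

Let's trace through this code step by step.

Initialize: n_items = 0
Entering loop: for k in range(5):
After iteration 1: k = 0, n_items = 4
After iteration 2: k = 1, n_items = 8
After iteration 3: k = 2, n_items = 12
After iteration 4: k = 3, n_items = 16
After iteration 5: k = 4, n_items = 20
Loop ends.

Final answer: 20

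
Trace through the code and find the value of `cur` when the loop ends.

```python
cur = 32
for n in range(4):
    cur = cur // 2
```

Let's trace through this code step by step.

Initialize: cur = 32
Entering loop: for n in range(4):
After iteration 1: n = 0, cur = 16
After iteration 2: n = 1, cur = 8
After iteration 3: n = 2, cur = 4
After iteration 4: n = 3, cur = 2
Loop ends.

Final answer: 2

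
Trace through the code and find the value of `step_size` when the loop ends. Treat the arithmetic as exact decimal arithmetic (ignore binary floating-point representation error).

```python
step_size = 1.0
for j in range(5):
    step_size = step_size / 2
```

Let's trace through this code step by step.

Initialize: step_size = 1.0
Entering loop: for j in range(5):
After iteration 1: j = 0, step_size = 0.5
After iteration 2: j = 1, step_size = 0.25
After iteration 3: j = 2, step_size = 0.125
After iteration 4: j = 3, step_size = 0.0625
After iteration 5: j = 4, step_size = 0.03125
Loop ends.

Final answer: 0.03125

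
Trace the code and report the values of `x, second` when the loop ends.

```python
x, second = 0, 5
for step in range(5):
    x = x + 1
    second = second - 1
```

Let's trace through this code step by step.

Initialize: x = 0
Initialize: second = 5
Entering loop: for step in range(5):
After iteration 1: step = 0, x = 1, second = 4
After iteration 2: step = 1, x = 2, second = 3
After iteration 3: step = 2, x = 3, second = 2
After iteration 4: step = 3, x = 4, second = 1
After iteration 5: step = 4, x = 5, second = 0
Loop ends.

Final answer: 5, 0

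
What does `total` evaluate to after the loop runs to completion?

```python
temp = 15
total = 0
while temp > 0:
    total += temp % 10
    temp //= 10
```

Let's trace through this code step by step.

Initialize: temp = 15
Initialize: total = 0
Entering loop: while temp > 0:
After iteration 1: temp = 1, total = 5
After iteration 2: temp = 0, total = 6
Loop ends.

Final answer: 6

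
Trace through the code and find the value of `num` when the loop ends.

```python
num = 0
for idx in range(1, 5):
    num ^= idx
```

Let's trace through this code step by step.

Initialize: num = 0
Entering loop: for idx in range(1, 5):
After iteration 1: idx = 1, num = 1
After iteration 2: idx = 2, num = 3
After iteration 3: idx = 3, num = 0
After iteration 4: idx = 4, num = 4
Loop ends.

Final answer: 4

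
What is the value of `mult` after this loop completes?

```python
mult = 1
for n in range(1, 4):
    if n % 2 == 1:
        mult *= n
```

Let's trace through this code step by step.

Initialize: mult = 1
Entering loop: for n in range(1, 4):
After iteration 1: n = 1, mult = 1
After iteration 2: n = 2, mult = 1
After iteration 3: n = 3, mult = 3
Loop ends.

Final answer: 3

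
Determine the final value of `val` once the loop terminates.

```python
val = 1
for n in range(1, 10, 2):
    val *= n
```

Let's trace through this code step by step.

Initialize: val = 1
Entering loop: for n in range(1, 10, 2):
After iteration 1: n = 1, val = 1
After iteration 2: n = 3, val = 3
After iteration 3: n = 5, val = 15
After iteration 4: n = 7, val = 105
After iteration 5: n = 9, val = 945
Loop ends.

Final answer: 945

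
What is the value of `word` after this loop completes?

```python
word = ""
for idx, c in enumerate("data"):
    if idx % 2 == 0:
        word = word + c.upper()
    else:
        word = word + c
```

Let's trace through this code step by step.

Initialize: word = ''
Entering loop: for idx, c in enumerate("data"):
After iteration 1: idx = 0, c = 'd', word = 'D'
After iteration 2: idx = 1, c = 'a', word = 'Da'
After iteration 3: idx = 2, c = 't', word = 'DaT'
After iteration 4: idx = 3, c = 'a', word = 'DaTa'
Loop ends.

Final answer: 'DaTa'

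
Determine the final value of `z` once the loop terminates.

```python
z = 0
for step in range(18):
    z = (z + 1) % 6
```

Let's trace through this code step by step.

Initialize: z = 0
Entering loop: for step in range(18):
After iteration 1: step = 0, z = 1
After iteration 2: step = 1, z = 2
After iteration 3: step = 2, z = 3
After iteration 4: step = 3, z = 4
After iteration 5: step = 4, z = 5
After iteration 6: step = 5, z = 0
After iteration 7: step = 6, z = 1
After iteration 8: step = 7, z = 2
After iteration 9: step = 8, z = 3
After iteration 10: step = 9, z = 4
After iteration 11: step = 10, z = 5
After iteration 12: step = 11, z = 0
After iteration 13: step = 12, z = 1
After iteration 14: step = 13, z = 2
After iteration 15: step = 14, z = 3
After iteration 16: step = 15, z = 4
After iteration 17: step = 16, z = 5
After iteration 18: step = 17, z = 0
Loop ends.

Final answer: 0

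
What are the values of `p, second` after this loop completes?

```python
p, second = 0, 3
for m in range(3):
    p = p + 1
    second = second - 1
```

Let's trace through this code step by step.

Initialize: p = 0
Initialize: second = 3
Entering loop: for m in range(3):
After iteration 1: m = 0, p = 1, second = 2
After iteration 2: m = 1, p = 2, second = 1
After iteration 3: m = 2, p = 3, second = 0
Loop ends.

Final answer: 3, 0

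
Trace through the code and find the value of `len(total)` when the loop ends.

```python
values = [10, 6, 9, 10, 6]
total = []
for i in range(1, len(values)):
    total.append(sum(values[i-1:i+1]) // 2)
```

Let's trace through this code step by step.

Initialize: values = [10, 6, 9, 10, 6]
Initialize: total = []
Entering loop: for i in range(1, len(values)):
After iteration 1: i = 1, total = [8]
After iteration 2: i = 2, total = [8, 7]
After iteration 3: i = 3, total = [8, 7, 9]
After iteration 4: i = 4, total = [8, 7, 9, 8]
Loop ends.
len(total) = 4

Final answer: 4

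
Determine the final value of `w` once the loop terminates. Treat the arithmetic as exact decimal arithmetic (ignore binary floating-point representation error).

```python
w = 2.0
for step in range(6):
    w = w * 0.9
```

Let's trace through this code step by step.

Initialize: w = 2.0
Entering loop: for step in range(6):
After iteration 1: step = 0, w = 1.8
After iteration 2: step = 1, w = 1.62
After iteration 3: step = 2, w = 1.458
After iteration 4: step = 3, w = 1.3122
After iteration 5: step = 4, w = 1.18098
After iteration 6: step = 5, w = 1.062882
Loop ends.

Final answer: 1.062882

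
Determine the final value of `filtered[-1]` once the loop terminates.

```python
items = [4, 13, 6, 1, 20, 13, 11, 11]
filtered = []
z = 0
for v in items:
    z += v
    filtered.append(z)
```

Let's trace through this code step by step.

Initialize: items = [4, 13, 6, 1, 20, 13, 11, 11]
Initialize: filtered = []
Initialize: z = 0
Entering loop: for v in items:
After iteration 1: v = 4, filtered = [4], z = 4
After iteration 2: v = 13, filtered = [4, 17], z = 17
After iteration 3: v = 6, filtered = [4, 17, 23], z = 23
After iteration 4: v = 1, filtered = [4, 17, 23, 24], z = 24
After iteration 5: v = 20, filtered = [4, 17, 23, 24, 44], z = 44
After iteration 6: v = 13, filtered = [4, 17, 23, 24, 44, 57], z = 57
After iteration 7: v = 11, filtered = [4, 17, 23, 24, 44, 57, 68], z = 68
After iteration 8: v = 11, filtered = [4, 17, 23, 24, 44, 57, 68, 79], z = 79
Loop ends.
filtered[-1] = 79

Final answer: 79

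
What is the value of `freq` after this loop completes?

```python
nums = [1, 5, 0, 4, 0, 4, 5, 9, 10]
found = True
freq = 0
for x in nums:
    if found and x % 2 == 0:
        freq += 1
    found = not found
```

Let's trace through this code step by step.

Initialize: nums = [1, 5, 0, 4, 0, 4, 5, 9, 10]
Initialize: found = True
Initialize: freq = 0
Entering loop: for x in nums:
After iteration 1: x = 1, found = False, freq = 0
After iteration 2: x = 5, found = True, freq = 0
After iteration 3: x = 0, found = False, freq = 1
After iteration 4: x = 4, found = True, freq = 1
After iteration 5: x = 0, found = False, freq = 2
After iteration 6: x = 4, found = True, freq = 2
After iteration 7: x = 5, found = False, freq = 2
After iteration 8: x = 9, found = True, freq = 2
After iteration 9: x = 10, found = False, freq = 3
Loop ends.

Final answer: 3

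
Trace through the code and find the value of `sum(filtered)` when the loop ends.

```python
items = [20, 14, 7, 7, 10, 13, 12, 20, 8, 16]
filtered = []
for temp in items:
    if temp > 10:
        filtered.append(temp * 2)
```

Let's trace through this code step by step.

Initialize: items = [20, 14, 7, 7, 10, 13, 12, 20, 8, 16]
Initialize: filtered = []
Entering loop: for temp in items:
After iteration 1: temp = 20, filtered = [40]
After iteration 2: temp = 14, filtered = [40, 28]
After iteration 3: temp = 7, filtered = [40, 28]
After iteration 4: temp = 7, filtered = [40, 28]
After iteration 5: temp = 10, filtered = [40, 28]
After iteration 6: temp = 13, filtered = [40, 28, 26]
After iteration 7: temp = 12, filtered = [40, 28, 26, 24]
After iteration 8: temp = 20, filtered = [40, 28, 26, 24, 40]
After iteration 9: temp = 8, filtered = [40, 28, 26, 24, 40]
After iteration 10: temp = 16, filtered = [40, 28, 26, 24, 40, 32]
Loop ends.
sum(filtered) = 190

Final answer: 190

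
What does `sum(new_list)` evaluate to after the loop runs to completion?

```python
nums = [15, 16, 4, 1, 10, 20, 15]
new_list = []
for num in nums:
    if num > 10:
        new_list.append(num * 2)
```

Let's trace through this code step by step.

Initialize: nums = [15, 16, 4, 1, 10, 20, 15]
Initialize: new_list = []
Entering loop: for num in nums:
After iteration 1: num = 15, new_list = [30]
After iteration 2: num = 16, new_list = [30, 32]
After iteration 3: num = 4, new_list = [30, 32]
After iteration 4: num = 1, new_list = [30, 32]
After iteration 5: num = 10, new_list = [30, 32]
After iteration 6: num = 20, new_list = [30, 32, 40]
After iteration 7: num = 15, new_list = [30, 32, 40, 30]
Loop ends.
sum(new_list) = 132

Final answer: 132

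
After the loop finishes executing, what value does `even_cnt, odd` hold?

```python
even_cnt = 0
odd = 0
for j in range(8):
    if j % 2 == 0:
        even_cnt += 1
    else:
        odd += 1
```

Let's trace through this code step by step.

Initialize: even_cnt = 0
Initialize: odd = 0
Entering loop: for j in range(8):
After iteration 1: j = 0, even_cnt = 1, odd = 0
After iteration 2: j = 1, even_cnt = 1, odd = 1
After iteration 3: j = 2, even_cnt = 2, odd = 1
After iteration 4: j = 3, even_cnt = 2, odd = 2
After iteration 5: j = 4, even_cnt = 3, odd = 2
After iteration 6: j = 5, even_cnt = 3, odd = 3
After iteration 7: j = 6, even_cnt = 4, odd = 3
After iteration 8: j = 7, even_cnt = 4, odd = 4
Loop ends.

Final answer: 4, 4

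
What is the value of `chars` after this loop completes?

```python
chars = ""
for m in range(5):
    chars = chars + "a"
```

Let's trace through this code step by step.

Initialize: chars = ''
Entering loop: for m in range(5):
After iteration 1: m = 0, chars = 'a'
After iteration 2: m = 1, chars = 'aa'
After iteration 3: m = 2, chars = 'aaa'
After iteration 4: m = 3, chars = 'aaaa'
After iteration 5: m = 4, chars = 'aaaaa'
Loop ends.

Final answer: 'aaaaa'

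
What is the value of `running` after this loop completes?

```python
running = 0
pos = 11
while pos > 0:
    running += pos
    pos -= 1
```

Let's trace through this code step by step.

Initialize: running = 0
Initialize: pos = 11
Entering loop: while pos > 0:
After iteration 1: running = 11, pos = 10
After iteration 2: running = 21, pos = 9
After iteration 3: running = 30, pos = 8
After iteration 4: running = 38, pos = 7
After iteration 5: running = 45, pos = 6
After iteration 6: running = 51, pos = 5
After iteration 7: running = 56, pos = 4
After iteration 8: running = 60, pos = 3
After iteration 9: running = 63, pos = 2
After iteration 10: running = 65, pos = 1
After iteration 11: running = 66, pos = 0
Loop ends.

Final answer: 66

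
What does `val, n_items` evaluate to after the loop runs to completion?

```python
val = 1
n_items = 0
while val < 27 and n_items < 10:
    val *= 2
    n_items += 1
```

Let's trace through this code step by step.

Initialize: val = 1
Initialize: n_items = 0
Entering loop: while val < 27 and n_items < 10:
After iteration 1: val = 2, n_items = 1
After iteration 2: val = 4, n_items = 2
After iteration 3: val = 8, n_items = 3
After iteration 4: val = 16, n_items = 4
After iteration 5: val = 32, n_items = 5
Loop ends.

Final answer: 32, 5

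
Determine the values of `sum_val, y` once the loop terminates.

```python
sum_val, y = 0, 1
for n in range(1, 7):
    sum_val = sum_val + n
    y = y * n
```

Let's trace through this code step by step.

Initialize: sum_val = 0
Initialize: y = 1
Entering loop: for n in range(1, 7):
After iteration 1: n = 1, sum_val = 1, y = 1
After iteration 2: n = 2, sum_val = 3, y = 2
After iteration 3: n = 3, sum_val = 6, y = 6
After iteration 4: n = 4, sum_val = 10, y = 24
After iteration 5: n = 5, sum_val = 15, y = 120
After iteration 6: n = 6, sum_val = 21, y = 720
Loop ends.

Final answer: 21, 720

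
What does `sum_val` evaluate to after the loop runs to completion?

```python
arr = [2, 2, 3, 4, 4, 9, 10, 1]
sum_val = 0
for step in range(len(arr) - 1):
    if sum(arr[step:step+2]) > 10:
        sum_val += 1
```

Let's trace through this code step by step.

Initialize: arr = [2, 2, 3, 4, 4, 9, 10, 1]
Initialize: sum_val = 0
Entering loop: for step in range(len(arr) - 1):
After iteration 1: step = 0, sum_val = 0
After iteration 2: step = 1, sum_val = 0
After iteration 3: step = 2, sum_val = 0
After iteration 4: step = 3, sum_val = 0
After iteration 5: step = 4, sum_val = 1
After iteration 6: step = 5, sum_val = 2
After iteration 7: step = 6, sum_val = 3
Loop ends.

Final answer: 3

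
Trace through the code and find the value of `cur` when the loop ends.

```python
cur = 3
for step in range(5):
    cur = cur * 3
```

Let's trace through this code step by step.

Initialize: cur = 3
Entering loop: for step in range(5):
After iteration 1: step = 0, cur = 9
After iteration 2: step = 1, cur = 27
After iteration 3: step = 2, cur = 81
After iteration 4: step = 3, cur = 243
After iteration 5: step = 4, cur = 729
Loop ends.

Final answer: 729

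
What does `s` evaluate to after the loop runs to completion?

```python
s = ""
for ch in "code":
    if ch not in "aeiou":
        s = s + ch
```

Let's trace through this code step by step.

Initialize: s = ''
Entering loop: for ch in "code":
After iteration 1: ch = 'c', s = 'c'
After iteration 2: ch = 'o', s = 'c'
After iteration 3: ch = 'd', s = 'cd'
After iteration 4: ch = 'e', s = 'cd'
Loop ends.

Final answer: 'cd'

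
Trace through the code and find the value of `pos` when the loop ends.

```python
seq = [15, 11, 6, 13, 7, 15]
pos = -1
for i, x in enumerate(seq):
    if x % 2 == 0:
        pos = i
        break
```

Let's trace through this code step by step.

Initialize: seq = [15, 11, 6, 13, 7, 15]
Initialize: pos = -1
Entering loop: for i, x in enumerate(seq):
After iteration 1: i = 0, x = 15, pos = -1
After iteration 2: i = 1, x = 11, pos = -1
After iteration 3: i = 2, x = 6, pos = 2
Loop ends.

Final answer: 2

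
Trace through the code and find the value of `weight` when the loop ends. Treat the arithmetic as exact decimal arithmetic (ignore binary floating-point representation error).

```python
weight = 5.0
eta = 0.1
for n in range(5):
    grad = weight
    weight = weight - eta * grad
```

Let's trace through this code step by step.

Initialize: weight = 5.0
Initialize: eta = 0.1
Entering loop: for n in range(5):
After iteration 1: n = 0, weight = 4.5, grad = 5.0
After iteration 2: n = 1, weight = 4.05, grad = 4.5
After iteration 3: n = 2, weight = 3.645, grad = 4.05
After iteration 4: n = 3, weight = 3.2805, grad = 3.645
After iteration 5: n = 4, weight = 2.95245, grad = 3.2805
Loop ends.

Final answer: 2.95245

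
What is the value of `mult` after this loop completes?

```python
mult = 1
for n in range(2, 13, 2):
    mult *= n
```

Let's trace through this code step by step.

Initialize: mult = 1
Entering loop: for n in range(2, 13, 2):
After iteration 1: n = 2, mult = 2
After iteration 2: n = 4, mult = 8
After iteration 3: n = 6, mult = 48
After iteration 4: n = 8, mult = 384
After iteration 5: n = 10, mult = 3840
After iteration 6: n = 12, mult = 46080
Loop ends.

Final answer: 46080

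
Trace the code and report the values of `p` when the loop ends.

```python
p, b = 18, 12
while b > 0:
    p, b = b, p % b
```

Let's trace through this code step by step.

Initialize: p = 18
Initialize: b = 12
Entering loop: while b > 0:
After iteration 1: p = 12, b = 6
After iteration 2: p = 6, b = 0
Loop ends.

Final answer: 6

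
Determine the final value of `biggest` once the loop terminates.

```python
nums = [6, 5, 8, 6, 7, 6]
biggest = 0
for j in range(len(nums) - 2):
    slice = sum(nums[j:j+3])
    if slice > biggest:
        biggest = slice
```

Let's trace through this code step by step.

Initialize: nums = [6, 5, 8, 6, 7, 6]
Initialize: biggest = 0
Entering loop: for j in range(len(nums) - 2):
After iteration 1: j = 0, biggest = 19, slice = 19
After iteration 2: j = 1, biggest = 19, slice = 19
After iteration 3: j = 2, biggest = 21, slice = 21
After iteration 4: j = 3, biggest = 21, slice = 19
Loop ends.

Final answer: 21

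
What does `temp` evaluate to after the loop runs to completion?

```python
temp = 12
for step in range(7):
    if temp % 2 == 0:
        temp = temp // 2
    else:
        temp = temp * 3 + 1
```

Let's trace through this code step by step.

Initialize: temp = 12
Entering loop: for step in range(7):
After iteration 1: step = 0, temp = 6
After iteration 2: step = 1, temp = 3
After iteration 3: step = 2, temp = 10
After iteration 4: step = 3, temp = 5
After iteration 5: step = 4, temp = 16
After iteration 6: step = 5, temp = 8
After iteration 7: step = 6, temp = 4
Loop ends.

Final answer: 4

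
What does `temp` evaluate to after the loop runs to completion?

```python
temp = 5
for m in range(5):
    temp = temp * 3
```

Let's trace through this code step by step.

Initialize: temp = 5
Entering loop: for m in range(5):
After iteration 1: m = 0, temp = 15
After iteration 2: m = 1, temp = 45
After iteration 3: m = 2, temp = 135
After iteration 4: m = 3, temp = 405
After iteration 5: m = 4, temp = 1215
Loop ends.

Final answer: 1215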